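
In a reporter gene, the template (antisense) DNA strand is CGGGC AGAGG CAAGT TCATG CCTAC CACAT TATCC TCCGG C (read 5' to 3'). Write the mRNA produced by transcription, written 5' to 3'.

RNA polymerase reads the template 3'→5' and synthesizes mRNA 5'→3' by base-pairing (A→U, T→A, G↔C). The complement of the template is GCCCGTCTCCGTTCAAGTACGGATGGTGTAATAGGAGGCCG; antiparallel, so 5'→3' the coding strand is GCCGGAGGATAATGTGGTAGGCATGAACTTGCCTCTGCCCG. Replace T with U for the mRNA.

5'-GCCGGAGGAUAAUGUGGUAGGCAUGAACUUGCCUCUGCCCG-3'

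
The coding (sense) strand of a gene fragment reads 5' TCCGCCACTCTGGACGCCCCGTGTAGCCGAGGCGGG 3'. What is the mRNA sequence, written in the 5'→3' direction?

5'-UCCGCCACUCUGGACGCCCCGUGUAGCCGAGGCGGG-3'

The mRNA is synthesized from the template strand, so it matches the coding strand with T replaced by U.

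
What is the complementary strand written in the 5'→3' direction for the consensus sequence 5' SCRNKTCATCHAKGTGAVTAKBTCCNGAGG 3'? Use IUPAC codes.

5'-CCTCNGGAVMTABTCACMTDGATGAMNYGS-3'

Standard pairs A↔T, G↔C; ambiguity codes pair R↔Y, K↔M, S↔S, B↔V, H↔D, N↔N. Complement (SGYNMAGTAGDTMCACTBATMVAGGNCTCC), then reverse for 5'→3'.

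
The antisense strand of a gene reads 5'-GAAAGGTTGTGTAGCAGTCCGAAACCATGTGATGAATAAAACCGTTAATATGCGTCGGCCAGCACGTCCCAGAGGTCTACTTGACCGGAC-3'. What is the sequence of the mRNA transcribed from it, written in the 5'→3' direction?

5'-GUCCGGUCAAGUAGACCUCUGGGACGUGCUGGCCGACGCAUAUUAACGGUUUUAUUCAUCACAUGGUUUCGGACUGCUACACAACCUUUC-3'

The mRNA has the sequence of the coding strand (reverse complement of the template) with T→U. Reverse complement of GAAAGGTTGTGTAGCAGTCCGAAACCATGTGATGAATAAAACCGTTAATATGCGTCGGCCAGCACGTCCCAGAGGTCTACTTGACCGGAC is GTCCGGTCAAGTAGACCTCTGGGACGTGCTGGCCGACGCATATTAACGGTTTTATTCATCACATGGTTTCGGACTGCTACACAACCTTTC; then T→U.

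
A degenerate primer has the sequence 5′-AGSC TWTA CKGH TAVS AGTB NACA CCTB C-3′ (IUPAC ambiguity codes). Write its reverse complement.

Standard pairs A↔T, G↔C; ambiguity codes pair K↔M, W↔W, S↔S, B↔V, H↔D, N↔N. Complement (TCSGAWATGMCDATBSTCAVNTGTGGAVG), then reverse for 5'→3'.

5'-GVAGGTGTNVACTSBTADCMGTAWAGSCT-3'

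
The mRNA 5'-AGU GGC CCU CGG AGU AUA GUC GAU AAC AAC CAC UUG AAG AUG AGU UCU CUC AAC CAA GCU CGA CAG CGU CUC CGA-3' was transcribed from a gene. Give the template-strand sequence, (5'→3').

5'-TCGGAGACGCTGTCGAGCTTGGTTGAGAGAACTCATCTTCAAGTGGTTGTTATCGACTATACTCCGAGGGCCACT-3'

Replace U with T to get the coding DNA strand: AGTGGCCCTCGGAGTATAGTCGATAACAACCACTTGAAGATGAGTTCTCTCAACCAAGCTCGACAGCGTCTCCGA. The template strand is its reverse complement (complement TCACCGGGAGCCTCATATCAGCTATTGTTGGTGAACTTCTACTCAAGAGAGTTGGTTCGAGCTGTCGCAGAGGCT, then reverse).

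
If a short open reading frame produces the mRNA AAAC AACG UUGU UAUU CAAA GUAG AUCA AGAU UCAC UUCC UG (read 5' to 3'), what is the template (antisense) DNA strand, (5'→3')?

Replace U with T to get the coding DNA strand: AAACAACGTTGTTATTCAAAGTAGATCAAGATTCACTTCCTG. The template strand is its reverse complement (complement TTTGTTGCAACAATAAGTTTCATCTAGTTCTAAGTGAAGGAC, then reverse).

5'-CAGGAAGTGAATCTTGATCTACTTTGAATAACAACGTTGTTT-3'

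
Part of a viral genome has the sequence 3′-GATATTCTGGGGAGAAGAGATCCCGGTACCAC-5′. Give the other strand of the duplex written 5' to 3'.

5′-CTATAAGACCCCTCTTCTCTAGGGCCATGGTG-3′

The strand is given 3'→5', so its complement runs 5'→3' in the same left-to-right order: pair each base A↔T, G↔C.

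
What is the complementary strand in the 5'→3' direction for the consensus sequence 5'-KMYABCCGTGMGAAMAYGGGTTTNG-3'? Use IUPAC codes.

Standard pairs A↔T, G↔C; ambiguity codes pair Y↔R, M↔K, B↔V, N↔N. Complement (MKRTVGGCACKCTTKTRCCCAAANC), then reverse for 5'→3'.

5'-CNAAACCCRTKTTCKCACGGVTRKM-3'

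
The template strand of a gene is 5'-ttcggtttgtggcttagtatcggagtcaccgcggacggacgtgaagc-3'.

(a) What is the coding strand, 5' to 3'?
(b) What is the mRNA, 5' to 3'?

(a) 5′-GCTTCACGTCCGTCCGCGGTGACTCCGATACTAAGCCACAAACCGAA-3′
(b) 5'-GCUUCACGUCCGUCCGCGGUGACUCCGAUACUAAGCCACAAACCGAA-3'

(a) The coding strand is the reverse complement of the template: complement AAGCCAAACACCGAATCATAGCCTCAGTGGCGCCTGCCTGCACTTCG, then reverse.
(b) mRNA has the coding-strand sequence with T→U.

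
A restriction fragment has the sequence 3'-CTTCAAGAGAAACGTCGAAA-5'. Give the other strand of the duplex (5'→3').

The strand is given 3'→5', so its complement runs 5'→3' in the same left-to-right order: pair each base A↔T, G↔C.

5'-GAAGTTCTCTTTGCAGCTTT-3'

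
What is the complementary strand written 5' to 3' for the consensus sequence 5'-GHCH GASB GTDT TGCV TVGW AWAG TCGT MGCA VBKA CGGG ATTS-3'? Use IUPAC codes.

5'-SAATCCCGTMVBTGCKACGACTWTWCBABGCAAHACVSTCDGDC-3'

Standard pairs A↔T, G↔C; ambiguity codes pair M↔K, W↔W, S↔S, B↔V, D↔H. Complement (CDGDCTSVCAHAACGBABCWTWTCAGCAKCGTBVMTGCCCTAAS), then reverse for 5'→3'.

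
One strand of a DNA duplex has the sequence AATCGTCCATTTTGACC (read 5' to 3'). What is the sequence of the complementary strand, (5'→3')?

5'-GGTCAAAATGGACGATT-3'

The complement of AATCGTCCATTTTGACC is TTAGCAGGTAAAACTGG (A↔T, G↔C). DNA strands are antiparallel, so the complementary strand runs 3'→5'; reversing gives the 5'→3' form.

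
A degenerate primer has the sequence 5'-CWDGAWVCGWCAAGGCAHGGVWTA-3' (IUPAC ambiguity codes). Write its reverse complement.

5'-TAWBCCDTGCCTTGWCGBWTCHWG-3'

Standard pairs A↔T, G↔C; ambiguity codes pair W↔W, D↔H, V↔B. Complement (GWHCTWBGCWGTTCCGTDCCBWAT), then reverse for 5'→3'.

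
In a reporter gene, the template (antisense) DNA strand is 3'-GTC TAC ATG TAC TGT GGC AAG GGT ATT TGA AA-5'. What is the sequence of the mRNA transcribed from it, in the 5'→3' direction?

Reading the template 3'→5' as shown, RNA polymerase pairs each base (A→U, T→A, G↔C) to build mRNA 5'→3' directly.

5'-CAGAUGUACAUGACACCGUUCCCAUAAACUUU-3'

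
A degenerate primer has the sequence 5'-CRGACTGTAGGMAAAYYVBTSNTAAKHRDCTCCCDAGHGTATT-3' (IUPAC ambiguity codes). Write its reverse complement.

5′-AATACDCTHGGGAGHYDMTTANSAVBRRTTTKCCTACAGTCYG-3′

Standard pairs A↔T, G↔C; ambiguity codes pair R↔Y, M↔K, S↔S, B↔V, D↔H, N↔N. Complement (GYCTGACATCCKTTTRRBVASNATTMDYHGAGGGHTCDCATAA), then reverse for 5'→3'.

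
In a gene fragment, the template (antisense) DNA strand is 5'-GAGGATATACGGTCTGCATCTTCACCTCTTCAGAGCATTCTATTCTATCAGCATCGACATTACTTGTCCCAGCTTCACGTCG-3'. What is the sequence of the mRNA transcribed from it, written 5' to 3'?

RNA polymerase reads the template 3'→5' and synthesizes mRNA 5'→3' by base-pairing (A→U, T→A, G↔C). The complement of the template is CTCCTATATGCCAGACGTAGAAGTGGAGAAGTCTCGTAAGATAAGATAGTCGTAGCTGTAATGAACAGGGTCGAAGTGCAGC; antiparallel, so 5'→3' the coding strand is CGACGTGAAGCTGGGACAAGTAATGTCGATGCTGATAGAATAGAATGCTCTGAAGAGGTGAAGATGCAGACCGTATATCCTC. Replace T with U for the mRNA.

5'-CGACGUGAAGCUGGGACAAGUAAUGUCGAUGCUGAUAGAAUAGAAUGCUCUGAAGAGGUGAAGAUGCAGACCGUAUAUCCUC-3'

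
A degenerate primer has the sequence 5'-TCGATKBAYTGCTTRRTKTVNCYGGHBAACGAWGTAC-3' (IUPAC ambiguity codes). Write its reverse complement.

5′-GTACWTCGTTVDCCRGNBAMAYYAAGCARTVMATCGA-3′

Standard pairs A↔T, G↔C; ambiguity codes pair R↔Y, K↔M, W↔W, B↔V, H↔D, N↔N. Complement (AGCTAMVTRACGAAYYAMABNGRCCDVTTGCTWCATG), then reverse for 5'→3'.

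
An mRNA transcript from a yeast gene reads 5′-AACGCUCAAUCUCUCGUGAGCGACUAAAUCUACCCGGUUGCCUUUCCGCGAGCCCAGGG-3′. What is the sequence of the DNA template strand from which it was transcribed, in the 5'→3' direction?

Replace U with T to get the coding DNA strand: AACGCTCAATCTCTCGTGAGCGACTAAATCTACCCGGTTGCCTTTCCGCGAGCCCAGGG. The template strand is its reverse complement (complement TTGCGAGTTAGAGAGCACTCGCTGATTTAGATGGGCCAACGGAAAGGCGCTCGGGTCCC, then reverse).

5'-CCCTGGGCTCGCGGAAAGGCAACCGGGTAGATTTAGTCGCTCACGAGAGATTGAGCGTT-3'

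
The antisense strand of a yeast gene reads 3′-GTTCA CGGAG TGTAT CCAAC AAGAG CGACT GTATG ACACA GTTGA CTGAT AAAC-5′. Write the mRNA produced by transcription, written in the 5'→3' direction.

Reading the template 3'→5' as shown, RNA polymerase pairs each base (A→U, T→A, G↔C) to build mRNA 5'→3' directly.

5'-CAAGUGCCUCACAUAGGUUGUUCUCGCUGACAUACUGUGUCAACUGACUAUUUG-3'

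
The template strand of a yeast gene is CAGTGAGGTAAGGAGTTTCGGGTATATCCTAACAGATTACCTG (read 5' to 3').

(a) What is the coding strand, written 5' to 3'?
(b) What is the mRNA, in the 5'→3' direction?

(a) The coding strand is the reverse complement of the template: complement GTCACTCCATTCCTCAAAGCCCATATAGGATTGTCTAATGGAC, then reverse.
(b) mRNA has the coding-strand sequence with T→U.

(a) 5′-CAGGTAATCTGTTAGGATATACCCGAAACTCCTTACCTCACTG-3′
(b) 5′-CAGGUAAUCUGUUAGGAUAUACCCGAAACUCCUUACCUCACUG-3′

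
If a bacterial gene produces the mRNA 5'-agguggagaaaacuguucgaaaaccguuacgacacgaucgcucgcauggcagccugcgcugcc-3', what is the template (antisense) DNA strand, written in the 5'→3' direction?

Replace U with T to get the coding DNA strand: AGGTGGAGAAAACTGTTCGAAAACCGTTACGACACGATCGCTCGCATGGCAGCCTGCGCTGCC. The template strand is its reverse complement (complement TCCACCTCTTTTGACAAGCTTTTGGCAATGCTGTGCTAGCGAGCGTACCGTCGGACGCGACGG, then reverse).

5'-GGCAGCGCAGGCTGCCATGCGAGCGATCGTGTCGTAACGGTTTTCGAACAGTTTTCTCCACCT-3'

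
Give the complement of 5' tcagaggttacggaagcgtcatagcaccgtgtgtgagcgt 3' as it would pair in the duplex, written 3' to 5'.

3′-AGTCTCCAATGCCTTCGCAGTATCGTGGCACACACTCGCA-5′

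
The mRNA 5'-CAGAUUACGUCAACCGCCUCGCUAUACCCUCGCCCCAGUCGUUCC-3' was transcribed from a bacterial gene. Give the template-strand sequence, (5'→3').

Replace U with T to get the coding DNA strand: CAGATTACGTCAACCGCCTCGCTATACCCTCGCCCCAGTCGTTCC. The template strand is its reverse complement (complement GTCTAATGCAGTTGGCGGAGCGATATGGGAGCGGGGTCAGCAAGG, then reverse).

5'-GGAACGACTGGGGCGAGGGTATAGCGAGGCGGTTGACGTAATCTG-3'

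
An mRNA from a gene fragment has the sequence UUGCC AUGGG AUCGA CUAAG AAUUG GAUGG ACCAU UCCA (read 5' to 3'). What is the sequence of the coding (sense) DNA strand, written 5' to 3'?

5'-TTGCCATGGGATCGACTAAGAATTGGATGGACCATTCCA-3'

The coding DNA strand has the same 5'→3' sequence as the mRNA with U replaced by T.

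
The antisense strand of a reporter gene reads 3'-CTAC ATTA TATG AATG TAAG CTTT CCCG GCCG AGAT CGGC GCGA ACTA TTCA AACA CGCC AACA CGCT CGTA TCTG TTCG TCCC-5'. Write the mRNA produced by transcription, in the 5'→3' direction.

Reading the template 3'→5' as shown, RNA polymerase pairs each base (A→U, T→A, G↔C) to build mRNA 5'→3' directly.

5'-GAUGUAAUAUACUUACAUUCGAAAGGGCCGGCUCUAGCCGCGCUUGAUAAGUUUGUGCGGUUGUGCGAGCAUAGACAAGCAGGG-3'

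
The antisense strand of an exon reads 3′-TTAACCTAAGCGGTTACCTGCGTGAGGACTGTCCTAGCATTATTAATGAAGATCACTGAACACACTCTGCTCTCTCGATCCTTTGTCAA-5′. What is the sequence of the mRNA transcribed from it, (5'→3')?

5′-AAUUGGAUUCGCCAAUGGACGCACUCCUGACAGGAUCGUAAUAAUUACUUCUAGUGACUUGUGUGAGACGAGAGAGCUAGGAAACAGUU-3′

Reading the template 3'→5' as shown, RNA polymerase pairs each base (A→U, T→A, G↔C) to build mRNA 5'→3' directly.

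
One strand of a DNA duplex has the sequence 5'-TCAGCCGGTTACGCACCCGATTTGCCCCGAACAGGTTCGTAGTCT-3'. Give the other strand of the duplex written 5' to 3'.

The complement of TCAGCCGGTTACGCACCCGATTTGCCCCGAACAGGTTCGTAGTCT is AGTCGGCCAATGCGTGGGCTAAACGGGGCTTGTCCAAGCATCAGA (A↔T, G↔C). DNA strands are antiparallel, so the complementary strand runs 3'→5'; reversing gives the 5'→3' form.

5'-AGACTACGAACCTGTTCGGGGCAAATCGGGTGCGTAACCGGCTGA-3'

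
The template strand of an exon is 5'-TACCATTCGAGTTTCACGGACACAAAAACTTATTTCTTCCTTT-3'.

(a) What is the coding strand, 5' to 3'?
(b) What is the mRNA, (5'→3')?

(a) The coding strand is the reverse complement of the template: complement ATGGTAAGCTCAAAGTGCCTGTGTTTTTGAATAAAGAAGGAAA, then reverse.
(b) mRNA has the coding-strand sequence with T→U.

(a) 5'-AAAGGAAGAAATAAGTTTTTGTGTCCGTGAAACTCGAATGGTA-3'
(b) 5'-AAAGGAAGAAAUAAGUUUUUGUGUCCGUGAAACUCGAAUGGUA-3'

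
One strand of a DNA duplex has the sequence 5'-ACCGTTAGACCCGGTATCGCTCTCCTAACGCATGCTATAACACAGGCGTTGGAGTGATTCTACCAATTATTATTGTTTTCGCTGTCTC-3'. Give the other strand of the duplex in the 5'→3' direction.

The complement of ACCGTTAGACCCGGTATCGCTCTCCTAACGCATGCTATAACACAGGCGTTGGAGTGATTCTACCAATTATTATTGTTTTCGCTGTCTC is TGGCAATCTGGGCCATAGCGAGAGGATTGCGTACGATATTGTGTCCGCAACCTCACTAAGATGGTTAATAATAACAAAAGCGACAGAG (A↔T, G↔C). DNA strands are antiparallel, so the complementary strand runs 3'→5'; reversing gives the 5'→3' form.

5′-GAGACAGCGAAAACAATAATAATTGGTAGAATCACTCCAACGCCTGTGTTATAGCATGCGTTAGGAGAGCGATACCGGGTCTAACGGT-3′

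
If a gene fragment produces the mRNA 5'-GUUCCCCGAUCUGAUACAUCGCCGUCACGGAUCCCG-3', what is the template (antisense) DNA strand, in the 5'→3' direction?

Replace U with T to get the coding DNA strand: GTTCCCCGATCTGATACATCGCCGTCACGGATCCCG. The template strand is its reverse complement (complement CAAGGGGCTAGACTATGTAGCGGCAGTGCCTAGGGC, then reverse).

5'-CGGGATCCGTGACGGCGATGTATCAGATCGGGGAAC-3'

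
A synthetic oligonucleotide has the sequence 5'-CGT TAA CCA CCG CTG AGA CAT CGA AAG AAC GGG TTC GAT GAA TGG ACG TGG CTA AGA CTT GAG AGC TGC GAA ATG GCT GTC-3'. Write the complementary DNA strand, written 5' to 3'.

5′-GACAGCCATTTCGCAGCTCTCAAGTCTTAGCCACGTCCATTCATCGAACCCGTTCTTTCGATGTCTCAGCGGTGGTTAACG-3′

The complement of CGTTAACCACCGCTGAGACATCGAAAGAACGGGTTCGATGAATGGACGTGGCTAAGACTTGAGAGCTGCGAAATGGCTGTC is GCAATTGGTGGCGACTCTGTAGCTTTCTTGCCCAAGCTACTTACCTGCACCGATTCTGAACTCTCGACGCTTTACCGACAG (A↔T, G↔C). DNA strands are antiparallel, so the complementary strand runs 3'→5'; reversing gives the 5'→3' form.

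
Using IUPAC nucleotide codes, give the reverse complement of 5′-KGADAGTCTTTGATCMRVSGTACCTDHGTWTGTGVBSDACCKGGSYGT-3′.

5'-ACRSCCMGGTHSVBCACAWACDHAGGTACSBYKGATCAAAGACTHTCM-3'

Standard pairs A↔T, G↔C; ambiguity codes pair R↔Y, M↔K, W↔W, S↔S, B↔V, D↔H. Complement (MCTHTCAGAAACTAGKYBSCATGGAHDCAWACACBVSHTGGMCCSRCA), then reverse for 5'→3'.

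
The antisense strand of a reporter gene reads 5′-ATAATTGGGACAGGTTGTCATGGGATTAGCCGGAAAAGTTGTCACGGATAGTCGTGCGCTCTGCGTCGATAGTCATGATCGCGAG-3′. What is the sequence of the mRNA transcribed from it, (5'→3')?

5'-CUCGCGAUCAUGACUAUCGACGCAGAGCGCACGACUAUCCGUGACAACUUUUCCGGCUAAUCCCAUGACAACCUGUCCCAAUUAU-3'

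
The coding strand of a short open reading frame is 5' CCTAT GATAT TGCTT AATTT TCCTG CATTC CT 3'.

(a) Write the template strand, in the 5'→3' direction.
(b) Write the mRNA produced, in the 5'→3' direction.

(a) The template strand is the reverse complement of the coding strand: complement GGATACTATAACGAATTAAAAGGACGTAAGGA, then reverse.
(b) mRNA matches the coding strand with T→U.

(a) 5′-AGGAATGCAGGAAAATTAAGCAATATCATAGG-3′
(b) 5'-CCUAUGAUAUUGCUUAAUUUUCCUGCAUUCCU-3'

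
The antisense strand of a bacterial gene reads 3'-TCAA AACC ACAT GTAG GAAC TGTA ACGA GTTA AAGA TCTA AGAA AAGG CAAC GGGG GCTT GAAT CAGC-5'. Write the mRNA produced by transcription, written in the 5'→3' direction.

Reading the template 3'→5' as shown, RNA polymerase pairs each base (A→U, T→A, G↔C) to build mRNA 5'→3' directly.

5'-AGUUUUGGUGUACAUCCUUGACAUUGCUCAAUUUCUAGAUUCUUUUCCGUUGCCCCCGAACUUAGUCG-3'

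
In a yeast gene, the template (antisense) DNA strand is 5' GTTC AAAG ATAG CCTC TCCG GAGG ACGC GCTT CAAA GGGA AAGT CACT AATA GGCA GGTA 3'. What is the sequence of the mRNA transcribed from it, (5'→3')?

5'-UACCUGCCUAUUAGUGACUUUCCCUUUGAAGCGCGUCCUCCGGAGAGGCUAUCUUUGAAC-3'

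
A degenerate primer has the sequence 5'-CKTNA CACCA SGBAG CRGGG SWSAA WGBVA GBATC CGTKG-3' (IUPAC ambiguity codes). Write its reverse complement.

Standard pairs A↔T, G↔C; ambiguity codes pair R↔Y, K↔M, W↔W, S↔S, B↔V, N↔N. Complement (GMANTGTGGTSCVTCGYCCCSWSTTWCVBTCVTAGGCAMC), then reverse for 5'→3'.

5'-CMACGGATVCTBVCWTTSWSCCCYGCTVCSTGGTGTNAMG-3'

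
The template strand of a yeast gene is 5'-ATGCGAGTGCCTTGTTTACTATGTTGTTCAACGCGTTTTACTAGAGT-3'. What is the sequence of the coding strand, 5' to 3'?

5'-ACTCTAGTAAAACGCGTTGAACAACATAGTAAACAAGGCACTCGCAT-3'

The coding strand is complementary and antiparallel to the template: take the complement (A↔T, G↔C) and reverse.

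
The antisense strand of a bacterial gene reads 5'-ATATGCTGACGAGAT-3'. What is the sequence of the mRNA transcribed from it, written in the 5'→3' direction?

The mRNA has the sequence of the coding strand (reverse complement of the template) with T→U. Reverse complement of ATATGCTGACGAGAT is ATCTCGTCAGCATAT; then T→U.

5'-AUCUCGUCAGCAUAU-3'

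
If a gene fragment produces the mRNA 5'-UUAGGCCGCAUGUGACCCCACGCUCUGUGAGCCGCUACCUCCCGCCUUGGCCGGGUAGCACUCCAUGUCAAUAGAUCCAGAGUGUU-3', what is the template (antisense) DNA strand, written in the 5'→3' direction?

Replace U with T to get the coding DNA strand: TTAGGCCGCATGTGACCCCACGCTCTGTGAGCCGCTACCTCCCGCCTTGGCCGGGTAGCACTCCATGTCAATAGATCCAGAGTGTT. The template strand is its reverse complement (complement AATCCGGCGTACACTGGGGTGCGAGACACTCGGCGATGGAGGGCGGAACCGGCCCATCGTGAGGTACAGTTATCTAGGTCTCACAA, then reverse).

5'-AACACTCTGGATCTATTGACATGGAGTGCTACCCGGCCAAGGCGGGAGGTAGCGGCTCACAGAGCGTGGGGTCACATGCGGCCTAA-3'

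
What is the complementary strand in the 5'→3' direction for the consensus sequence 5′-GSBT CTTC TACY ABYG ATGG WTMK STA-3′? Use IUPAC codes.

5'-TASMKAWCCATCRVTRGTAGAAGAVSC-3'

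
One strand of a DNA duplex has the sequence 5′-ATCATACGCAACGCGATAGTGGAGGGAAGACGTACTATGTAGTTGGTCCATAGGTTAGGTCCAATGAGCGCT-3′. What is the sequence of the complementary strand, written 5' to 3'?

The complement of ATCATACGCAACGCGATAGTGGAGGGAAGACGTACTATGTAGTTGGTCCATAGGTTAGGTCCAATGAGCGCT is TAGTATGCGTTGCGCTATCACCTCCCTTCTGCATGATACATCAACCAGGTATCCAATCCAGGTTACTCGCGA (A↔T, G↔C). DNA strands are antiparallel, so the complementary strand runs 3'→5'; reversing gives the 5'→3' form.

5'-AGCGCTCATTGGACCTAACCTATGGACCAACTACATAGTACGTCTTCCCTCCACTATCGCGTTGCGTATGAT-3'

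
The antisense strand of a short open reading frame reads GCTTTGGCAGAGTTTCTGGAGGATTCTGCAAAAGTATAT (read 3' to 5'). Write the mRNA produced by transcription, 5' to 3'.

Reading the template 3'→5' as shown, RNA polymerase pairs each base (A→U, T→A, G↔C) to build mRNA 5'→3' directly.

5'-CGAAACCGUCUCAAAGACCUCCUAAGACGUUUUCAUAUA-3'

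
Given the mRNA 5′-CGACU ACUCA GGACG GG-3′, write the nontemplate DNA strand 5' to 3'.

5′-CGACTACTCAGGACGGG-3′

The coding DNA strand has the same 5'→3' sequence as the mRNA with U replaced by T.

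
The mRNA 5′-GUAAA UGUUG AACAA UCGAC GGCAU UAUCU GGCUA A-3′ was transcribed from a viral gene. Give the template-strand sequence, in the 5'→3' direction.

5′-TTAGCCAGATAATGCCGTCGATTGTTCAACATTTAC-3′

Replace U with T to get the coding DNA strand: GTAAATGTTGAACAATCGACGGCATTATCTGGCTAA. The template strand is its reverse complement (complement CATTTACAACTTGTTAGCTGCCGTAATAGACCGATT, then reverse).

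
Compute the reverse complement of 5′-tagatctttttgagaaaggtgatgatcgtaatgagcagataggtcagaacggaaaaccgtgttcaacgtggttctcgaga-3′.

Complement each base (A↔T, G↔C): ATCTAGAAAAACTCTTTCCACTACTAGCATTACTCGTCTATCCAGTCTTGCCTTTTGGCACAAGTTGCACCAAGAGCTCT. Then reverse.

5'-TCTCGAGAACCACGTTGAACACGGTTTTCCGTTCTGACCTATCTGCTCATTACGATCATCACCTTTCTCAAAAAGATCTA-3'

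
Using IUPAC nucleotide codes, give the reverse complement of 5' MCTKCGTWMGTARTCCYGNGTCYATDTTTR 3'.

Standard pairs A↔T, G↔C; ambiguity codes pair R↔Y, M↔K, W↔W, D↔H, N↔N. Complement (KGAMGCAWKCATYAGGRCNCAGRTAHAAAY), then reverse for 5'→3'.

5'-YAAAHATRGACNCRGGAYTACKWACGMAGK-3'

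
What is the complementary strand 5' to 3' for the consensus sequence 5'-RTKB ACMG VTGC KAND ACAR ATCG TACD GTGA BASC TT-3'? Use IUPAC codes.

5'-AAGSTVTCACHGTACGATYTGTHNTMGCABCKGTVMAY-3'

Standard pairs A↔T, G↔C; ambiguity codes pair R↔Y, M↔K, S↔S, B↔V, D↔H, N↔N. Complement (YAMVTGKCBACGMTNHTGTYTAGCATGHCACTVTSGAA), then reverse for 5'→3'.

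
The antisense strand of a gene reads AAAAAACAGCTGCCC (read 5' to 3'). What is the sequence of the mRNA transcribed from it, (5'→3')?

5'-GGGCAGCUGUUUUUU-3'

The mRNA has the sequence of the coding strand (reverse complement of the template) with T→U. Reverse complement of AAAAAACAGCTGCCC is GGGCAGCTGTTTTTT; then T→U.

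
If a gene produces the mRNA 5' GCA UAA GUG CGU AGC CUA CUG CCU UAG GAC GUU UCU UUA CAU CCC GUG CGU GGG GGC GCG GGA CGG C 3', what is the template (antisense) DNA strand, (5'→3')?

5'-GCCGTCCCGCGCCCCCACGCACGGGATGTAAAGAAACGTCCTAAGGCAGTAGGCTACGCACTTATGC-3'

Replace U with T to get the coding DNA strand: GCATAAGTGCGTAGCCTACTGCCTTAGGACGTTTCTTTACATCCCGTGCGTGGGGGCGCGGGACGGC. The template strand is its reverse complement (complement CGTATTCACGCATCGGATGACGGAATCCTGCAAAGAAATGTAGGGCACGCACCCCCGCGCCCTGCCG, then reverse).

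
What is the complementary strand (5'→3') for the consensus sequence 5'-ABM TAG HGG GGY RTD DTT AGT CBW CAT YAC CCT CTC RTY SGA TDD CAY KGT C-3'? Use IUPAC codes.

Standard pairs A↔T, G↔C; ambiguity codes pair R↔Y, M↔K, W↔W, S↔S, B↔V, D↔H. Complement (TVKATCDCCCCRYAHHAATCAGVWGTARTGGGAGAGYARSCTAHHGTRMCAG), then reverse for 5'→3'.

5'-GACMRTGHHATCSRAYGAGAGGGTRATGWVGACTAAHHAYRCCCCDCTAKVT-3'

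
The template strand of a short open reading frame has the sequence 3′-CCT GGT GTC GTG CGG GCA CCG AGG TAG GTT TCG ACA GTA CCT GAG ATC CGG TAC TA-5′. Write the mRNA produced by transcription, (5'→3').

Reading the template 3'→5' as shown, RNA polymerase pairs each base (A→U, T→A, G↔C) to build mRNA 5'→3' directly.

5'-GGACCACAGCACGCCCGUGGCUCCAUCCAAAGCUGUCAUGGACUCUAGGCCAUGAU-3'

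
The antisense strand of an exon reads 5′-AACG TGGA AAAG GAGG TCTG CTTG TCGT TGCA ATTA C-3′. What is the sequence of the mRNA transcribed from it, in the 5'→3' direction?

5'-GUAAUUGCAACGACAAGCAGACCUCCUUUUCCACGUU-3'

RNA polymerase reads the template 3'→5' and synthesizes mRNA 5'→3' by base-pairing (A→U, T→A, G↔C). The complement of the template is TTGCACCTTTTCCTCCAGACGAACAGCAACGTTAATG; antiparallel, so 5'→3' the coding strand is GTAATTGCAACGACAAGCAGACCTCCTTTTCCACGTT. Replace T with U for the mRNA.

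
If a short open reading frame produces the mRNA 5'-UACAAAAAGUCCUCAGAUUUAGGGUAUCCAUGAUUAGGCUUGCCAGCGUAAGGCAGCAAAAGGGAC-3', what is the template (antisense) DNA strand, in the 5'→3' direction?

Replace U with T to get the coding DNA strand: TACAAAAAGTCCTCAGATTTAGGGTATCCATGATTAGGCTTGCCAGCGTAAGGCAGCAAAAGGGAC. The template strand is its reverse complement (complement ATGTTTTTCAGGAGTCTAAATCCCATAGGTACTAATCCGAACGGTCGCATTCCGTCGTTTTCCCTG, then reverse).

5′-GTCCCTTTTGCTGCCTTACGCTGGCAAGCCTAATCATGGATACCCTAAATCTGAGGACTTTTTGTA-3′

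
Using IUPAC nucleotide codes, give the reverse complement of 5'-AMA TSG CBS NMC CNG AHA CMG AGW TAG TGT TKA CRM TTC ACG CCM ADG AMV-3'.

5′-BKTCHTKGGCGTGAAKYGTMAACACTAWCTCKGTDTCNGGKNSVGCSATKT-3′

Standard pairs A↔T, G↔C; ambiguity codes pair R↔Y, M↔K, W↔W, S↔S, B↔V, D↔H, N↔N. Complement (TKTASCGVSNKGGNCTDTGKCTCWATCACAAMTGYKAAGTGCGGKTHCTKB), then reverse for 5'→3'.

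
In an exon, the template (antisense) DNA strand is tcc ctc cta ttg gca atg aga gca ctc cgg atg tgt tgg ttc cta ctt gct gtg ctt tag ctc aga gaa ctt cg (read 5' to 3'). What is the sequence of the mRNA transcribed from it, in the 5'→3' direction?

5′-CGAAGUUCUCUGAGCUAAAGCACAGCAAGUAGGAACCAACACAUCCGGAGUGCUCUCAUUGCCAAUAGGAGGGA-3′

The mRNA has the sequence of the coding strand (reverse complement of the template) with T→U. Reverse complement of TCCCTCCTATTGGCAATGAGAGCACTCCGGATGTGTTGGTTCCTACTTGCTGTGCTTTAGCTCAGAGAACTTCG is CGAAGTTCTCTGAGCTAAAGCACAGCAAGTAGGAACCAACACATCCGGAGTGCTCTCATTGCCAATAGGAGGGA; then T→U.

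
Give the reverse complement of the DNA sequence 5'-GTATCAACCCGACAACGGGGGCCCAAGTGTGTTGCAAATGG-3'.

Complement each base (A↔T, G↔C): CATAGTTGGGCTGTTGCCCCCGGGTTCACACAACGTTTACC. Then reverse.

5'-CCATTTGCAACACACTTGGGCCCCCGTTGTCGGGTTGATAC-3'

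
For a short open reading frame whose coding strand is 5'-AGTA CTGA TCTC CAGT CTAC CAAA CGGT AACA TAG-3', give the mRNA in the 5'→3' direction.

The mRNA is synthesized from the template strand, so it matches the coding strand with T replaced by U.

5'-AGUACUGAUCUCCAGUCUACCAAACGGUAACAUAG-3'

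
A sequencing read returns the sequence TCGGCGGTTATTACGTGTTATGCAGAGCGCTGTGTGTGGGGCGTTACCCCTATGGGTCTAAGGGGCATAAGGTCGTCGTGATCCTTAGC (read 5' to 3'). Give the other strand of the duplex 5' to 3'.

The complement of TCGGCGGTTATTACGTGTTATGCAGAGCGCTGTGTGTGGGGCGTTACCCCTATGGGTCTAAGGGGCATAAGGTCGTCGTGATCCTTAGC is AGCCGCCAATAATGCACAATACGTCTCGCGACACACACCCCGCAATGGGGATACCCAGATTCCCCGTATTCCAGCAGCACTAGGAATCG (A↔T, G↔C). DNA strands are antiparallel, so the complementary strand runs 3'→5'; reversing gives the 5'→3' form.

5'-GCTAAGGATCACGACGACCTTATGCCCCTTAGACCCATAGGGGTAACGCCCCACACACAGCGCTCTGCATAACACGTAATAACCGCCGA-3'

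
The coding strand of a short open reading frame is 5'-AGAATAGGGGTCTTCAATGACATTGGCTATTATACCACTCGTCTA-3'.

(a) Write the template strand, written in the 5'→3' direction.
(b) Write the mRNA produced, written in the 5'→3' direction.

(a) 5'-TAGACGAGTGGTATAATAGCCAATGTCATTGAAGACCCCTATTCT-3'
(b) 5'-AGAAUAGGGGUCUUCAAUGACAUUGGCUAUUAUACCACUCGUCUA-3'

(a) The template strand is the reverse complement of the coding strand: complement TCTTATCCCCAGAAGTTACTGTAACCGATAATATGGTGAGCAGAT, then reverse.
(b) mRNA matches the coding strand with T→U.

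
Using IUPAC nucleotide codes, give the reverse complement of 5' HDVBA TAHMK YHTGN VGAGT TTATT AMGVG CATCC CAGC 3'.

5'-GCTGGGATGCBCKTAATAAACTCBNCADRMKDTATVBHD-3'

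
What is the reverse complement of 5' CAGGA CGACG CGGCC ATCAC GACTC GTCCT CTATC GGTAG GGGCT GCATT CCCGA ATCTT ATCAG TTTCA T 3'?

5'-ATGAAACTGATAAGATTCGGGAATGCAGCCCCTACCGATAGAGGACGAGTCGTGATGGCCGCGTCGTCCTG-3'

Complement each base (A↔T, G↔C): GTCCTGCTGCGCCGGTAGTGCTGAGCAGGAGATAGCCATCCCCGACGTAAGGGCTTAGAATAGTCAAAGTA. Then reverse.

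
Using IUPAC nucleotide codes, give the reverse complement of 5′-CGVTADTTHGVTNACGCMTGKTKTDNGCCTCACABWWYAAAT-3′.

5'-ATTTRWWVTGTGAGGCNHAMAMCAKGCGTNABCDAAHTABCG-3'

Standard pairs A↔T, G↔C; ambiguity codes pair Y↔R, M↔K, W↔W, B↔V, D↔H, N↔N. Complement (GCBATHAADCBANTGCGKACMAMAHNCGGAGTGTVWWRTTTA), then reverse for 5'→3'.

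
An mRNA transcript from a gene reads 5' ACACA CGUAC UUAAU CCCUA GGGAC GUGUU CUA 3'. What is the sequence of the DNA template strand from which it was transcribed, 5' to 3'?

Replace U with T to get the coding DNA strand: ACACACGTACTTAATCCCTAGGGACGTGTTCTA. The template strand is its reverse complement (complement TGTGTGCATGAATTAGGGATCCCTGCACAAGAT, then reverse).

5′-TAGAACACGTCCCTAGGGATTAAGTACGTGTGT-3′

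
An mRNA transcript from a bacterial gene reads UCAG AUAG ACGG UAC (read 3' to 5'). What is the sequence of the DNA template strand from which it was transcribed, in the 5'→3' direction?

5'-AGTCTATCTGCCATG-3'

Written 5'→3' the mRNA is CAUGGCAGAUAGACU, so the coding DNA strand is CATGGCAGATAGACT. The template is its reverse complement.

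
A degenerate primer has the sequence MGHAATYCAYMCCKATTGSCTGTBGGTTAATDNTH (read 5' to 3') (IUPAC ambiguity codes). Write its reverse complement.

5'-DANHATTAACCVACAGSCAATMGGKRTGRATTDCK-3'

Standard pairs A↔T, G↔C; ambiguity codes pair Y↔R, M↔K, S↔S, B↔V, D↔H, N↔N. Complement (KCDTTARGTRKGGMTAACSGACAVCCAATTAHNAD), then reverse for 5'→3'.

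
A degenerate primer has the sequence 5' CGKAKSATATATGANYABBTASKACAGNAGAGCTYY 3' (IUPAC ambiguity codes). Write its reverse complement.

5'-RRAGCTCTNCTGTMSTAVVTRNTCATATATSMTMCG-3'

Standard pairs A↔T, G↔C; ambiguity codes pair Y↔R, K↔M, S↔S, B↔V, N↔N. Complement (GCMTMSTATATACTNRTVVATSMTGTCNTCTCGARR), then reverse for 5'→3'.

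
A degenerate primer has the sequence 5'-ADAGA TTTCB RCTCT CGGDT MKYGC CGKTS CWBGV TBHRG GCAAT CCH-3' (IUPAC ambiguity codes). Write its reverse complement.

Standard pairs A↔T, G↔C; ambiguity codes pair R↔Y, M↔K, W↔W, S↔S, B↔V, D↔H. Complement (THTCTAAAGVYGAGAGCCHAKMRCGGCMASGWVCBAVDYCCGTTAGGD), then reverse for 5'→3'.

5′-DGGATTGCCYDVABCVWGSAMCGGCRMKAHCCGAGAGYVGAAATCTHT-3′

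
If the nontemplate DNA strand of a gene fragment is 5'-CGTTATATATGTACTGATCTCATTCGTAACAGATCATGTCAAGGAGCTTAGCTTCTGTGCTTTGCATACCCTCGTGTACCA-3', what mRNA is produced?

The mRNA is synthesized from the template strand, so it matches the coding strand with T replaced by U.

5'-CGUUAUAUAUGUACUGAUCUCAUUCGUAACAGAUCAUGUCAAGGAGCUUAGCUUCUGUGCUUUGCAUACCCUCGUGUACCA-3'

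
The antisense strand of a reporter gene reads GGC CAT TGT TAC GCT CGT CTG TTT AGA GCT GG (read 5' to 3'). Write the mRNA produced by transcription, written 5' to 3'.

5'-CCAGCUCUAAACAGACGAGCGUAACAAUGGCC-3'

The mRNA has the sequence of the coding strand (reverse complement of the template) with T→U. Reverse complement of GGCCATTGTTACGCTCGTCTGTTTAGAGCTGG is CCAGCTCTAAACAGACGAGCGTAACAATGGCC; then T→U.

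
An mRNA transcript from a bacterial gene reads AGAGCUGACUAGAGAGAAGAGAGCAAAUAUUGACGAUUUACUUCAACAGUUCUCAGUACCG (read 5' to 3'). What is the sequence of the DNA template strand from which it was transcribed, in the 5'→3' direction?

Replace U with T to get the coding DNA strand: AGAGCTGACTAGAGAGAAGAGAGCAAATATTGACGATTTACTTCAACAGTTCTCAGTACCG. The template strand is its reverse complement (complement TCTCGACTGATCTCTCTTCTCTCGTTTATAACTGCTAAATGAAGTTGTCAAGAGTCATGGC, then reverse).

5′-CGGTACTGAGAACTGTTGAAGTAAATCGTCAATATTTGCTCTCTTCTCTCTAGTCAGCTCT-3′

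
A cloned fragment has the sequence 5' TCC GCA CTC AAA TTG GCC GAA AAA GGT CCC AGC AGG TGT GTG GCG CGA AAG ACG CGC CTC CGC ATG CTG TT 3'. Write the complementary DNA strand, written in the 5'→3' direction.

5'-AACAGCATGCGGAGGCGCGTCTTTCGCGCCACACACCTGCTGGGACCTTTTTCGGCCAATTTGAGTGCGGA-3'

The complement of TCCGCACTCAAATTGGCCGAAAAAGGTCCCAGCAGGTGTGTGGCGCGAAAGACGCGCCTCCGCATGCTGTT is AGGCGTGAGTTTAACCGGCTTTTTCCAGGGTCGTCCACACACCGCGCTTTCTGCGCGGAGGCGTACGACAA (A↔T, G↔C). DNA strands are antiparallel, so the complementary strand runs 3'→5'; reversing gives the 5'→3' form.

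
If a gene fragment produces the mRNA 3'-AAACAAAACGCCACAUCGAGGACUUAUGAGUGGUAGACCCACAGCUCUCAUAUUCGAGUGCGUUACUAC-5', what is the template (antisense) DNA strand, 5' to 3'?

5'-TTTGTTTTGCGGTGTAGCTCCTGAATACTCACCATCTGGGTGTCGAGAGTATAAGCTCACGCAATGATG-3'

Written 5'→3' the mRNA is CAUCAUUGCGUGAGCUUAUACUCUCGACACCCAGAUGGUGAGUAUUCAGGAGCUACACCGCAAAACAAA, so the coding DNA strand is CATCATTGCGTGAGCTTATACTCTCGACACCCAGATGGTGAGTATTCAGGAGCTACACCGCAAAACAAA. The template is its reverse complement.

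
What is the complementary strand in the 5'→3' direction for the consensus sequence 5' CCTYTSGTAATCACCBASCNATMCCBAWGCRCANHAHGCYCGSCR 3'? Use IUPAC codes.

5'-YGSCGRGCDTDNTGYGCWTVGGKATNGSTVGGTGATTACSARAGG-3'

Standard pairs A↔T, G↔C; ambiguity codes pair R↔Y, M↔K, W↔W, S↔S, B↔V, H↔D, N↔N. Complement (GGARASCATTAGTGGVTSGNTAKGGVTWCGYGTNDTDCGRGCSGY), then reverse for 5'→3'.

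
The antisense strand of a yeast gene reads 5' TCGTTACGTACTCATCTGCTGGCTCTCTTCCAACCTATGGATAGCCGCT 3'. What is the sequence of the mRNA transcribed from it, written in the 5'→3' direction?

5'-AGCGGCUAUCCAUAGGUUGGAAGAGAGCCAGCAGAUGAGUACGUAACGA-3'

RNA polymerase reads the template 3'→5' and synthesizes mRNA 5'→3' by base-pairing (A→U, T→A, G↔C). The complement of the template is AGCAATGCATGAGTAGACGACCGAGAGAAGGTTGGATACCTATCGGCGA; antiparallel, so 5'→3' the coding strand is AGCGGCTATCCATAGGTTGGAAGAGAGCCAGCAGATGAGTACGTAACGA. Replace T with U for the mRNA.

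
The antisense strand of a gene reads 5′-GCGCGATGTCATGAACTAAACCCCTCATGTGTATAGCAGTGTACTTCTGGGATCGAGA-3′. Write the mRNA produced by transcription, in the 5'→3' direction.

RNA polymerase reads the template 3'→5' and synthesizes mRNA 5'→3' by base-pairing (A→U, T→A, G↔C). The complement of the template is CGCGCTACAGTACTTGATTTGGGGAGTACACATATCGTCACATGAAGACCCTAGCTCT; antiparallel, so 5'→3' the coding strand is TCTCGATCCCAGAAGTACACTGCTATACACATGAGGGGTTTAGTTCATGACATCGCGC. Replace T with U for the mRNA.

5'-UCUCGAUCCCAGAAGUACACUGCUAUACACAUGAGGGGUUUAGUUCAUGACAUCGCGC-3'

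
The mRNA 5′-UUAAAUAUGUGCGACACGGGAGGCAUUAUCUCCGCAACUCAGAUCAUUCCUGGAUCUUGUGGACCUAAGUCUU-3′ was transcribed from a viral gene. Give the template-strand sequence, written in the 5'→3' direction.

5'-AAGACTTAGGTCCACAAGATCCAGGAATGATCTGAGTTGCGGAGATAATGCCTCCCGTGTCGCACATATTTAA-3'

Replace U with T to get the coding DNA strand: TTAAATATGTGCGACACGGGAGGCATTATCTCCGCAACTCAGATCATTCCTGGATCTTGTGGACCTAAGTCTT. The template strand is its reverse complement (complement AATTTATACACGCTGTGCCCTCCGTAATAGAGGCGTTGAGTCTAGTAAGGACCTAGAACACCTGGATTCAGAA, then reverse).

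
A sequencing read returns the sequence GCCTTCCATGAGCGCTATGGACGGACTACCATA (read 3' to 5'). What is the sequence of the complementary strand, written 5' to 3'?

5'-CGGAAGGTACTCGCGATACCTGCCTGATGGTAT-3'

The strand is given 3'→5', so its complement runs 5'→3' in the same left-to-right order: pair each base A↔T, G↔C.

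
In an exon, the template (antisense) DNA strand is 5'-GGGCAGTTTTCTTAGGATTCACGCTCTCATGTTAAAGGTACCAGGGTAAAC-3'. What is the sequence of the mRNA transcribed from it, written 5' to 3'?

5′-GUUUACCCUGGUACCUUUAACAUGAGAGCGUGAAUCCUAAGAAAACUGCCC-3′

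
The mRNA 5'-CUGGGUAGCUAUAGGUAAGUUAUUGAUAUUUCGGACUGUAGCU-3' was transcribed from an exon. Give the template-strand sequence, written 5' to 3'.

Replace U with T to get the coding DNA strand: CTGGGTAGCTATAGGTAAGTTATTGATATTTCGGACTGTAGCT. The template strand is its reverse complement (complement GACCCATCGATATCCATTCAATAACTATAAAGCCTGACATCGA, then reverse).

5′-AGCTACAGTCCGAAATATCAATAACTTACCTATAGCTACCCAG-3′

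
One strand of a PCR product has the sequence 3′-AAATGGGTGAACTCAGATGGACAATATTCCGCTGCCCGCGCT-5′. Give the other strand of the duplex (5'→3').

5'-TTTACCCACTTGAGTCTACCTGTTATAAGGCGACGGGCGCGA-3'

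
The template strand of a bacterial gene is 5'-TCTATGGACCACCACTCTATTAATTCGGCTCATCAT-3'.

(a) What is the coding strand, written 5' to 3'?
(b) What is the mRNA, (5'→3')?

(a) 5'-ATGATGAGCCGAATTAATAGAGTGGTGGTCCATAGA-3'
(b) 5'-AUGAUGAGCCGAAUUAAUAGAGUGGUGGUCCAUAGA-3'

(a) The coding strand is the reverse complement of the template: complement AGATACCTGGTGGTGAGATAATTAAGCCGAGTAGTA, then reverse.
(b) mRNA has the coding-strand sequence with T→U.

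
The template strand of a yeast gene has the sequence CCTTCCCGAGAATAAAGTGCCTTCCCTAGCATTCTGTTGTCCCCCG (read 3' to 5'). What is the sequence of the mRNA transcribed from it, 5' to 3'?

5′-GGAAGGGCUCUUAUUUCACGGAAGGGAUCGUAAGACAACAGGGGGC-3′

Reading the template 3'→5' as shown, RNA polymerase pairs each base (A→U, T→A, G↔C) to build mRNA 5'→3' directly.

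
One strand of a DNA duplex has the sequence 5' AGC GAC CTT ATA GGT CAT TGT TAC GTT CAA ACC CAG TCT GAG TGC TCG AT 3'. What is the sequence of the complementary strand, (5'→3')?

5'-ATCGAGCACTCAGACTGGGTTTGAACGTAACAATGACCTATAAGGTCGCT-3'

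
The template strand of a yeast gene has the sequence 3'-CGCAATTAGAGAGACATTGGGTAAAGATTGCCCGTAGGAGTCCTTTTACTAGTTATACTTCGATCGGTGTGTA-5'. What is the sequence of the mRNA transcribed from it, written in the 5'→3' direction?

5'-GCGUUAAUCUCUCUGUAACCCAUUUCUAACGGGCAUCCUCAGGAAAAUGAUCAAUAUGAAGCUAGCCACACAU-3'

Reading the template 3'→5' as shown, RNA polymerase pairs each base (A→U, T→A, G↔C) to build mRNA 5'→3' directly.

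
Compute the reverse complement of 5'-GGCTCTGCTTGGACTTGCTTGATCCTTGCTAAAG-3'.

Reading the sequence 3'→5' and pairing each base (A↔T, G↔C) gives the reverse complement directly.

5'-CTTTAGCAAGGATCAAGCAAGTCCAAGCAGAGCC-3'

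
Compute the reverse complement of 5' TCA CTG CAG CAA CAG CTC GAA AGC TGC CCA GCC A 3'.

Complement each base (A↔T, G↔C): AGTGACGTCGTTGTCGAGCTTTCGACGGGTCGGT. Then reverse.

5'-TGGCTGGGCAGCTTTCGAGCTGTTGCTGCAGTGA-3'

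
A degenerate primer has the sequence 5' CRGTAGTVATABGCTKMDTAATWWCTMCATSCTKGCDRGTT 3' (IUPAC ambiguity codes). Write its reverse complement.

5'-AACYHGCMAGSATGKAGWWATTAHKMAGCVTATBACTACYG-3'

Standard pairs A↔T, G↔C; ambiguity codes pair R↔Y, M↔K, W↔W, S↔S, B↔V, D↔H. Complement (GYCATCABTATVCGAMKHATTAWWGAKGTASGAMCGHYCAA), then reverse for 5'→3'.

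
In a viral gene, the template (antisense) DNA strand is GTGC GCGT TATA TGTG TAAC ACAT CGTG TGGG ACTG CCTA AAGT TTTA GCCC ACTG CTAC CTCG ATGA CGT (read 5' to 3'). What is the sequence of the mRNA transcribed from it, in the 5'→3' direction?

The mRNA has the sequence of the coding strand (reverse complement of the template) with T→U. Reverse complement of GTGCGCGTTATATGTGTAACACATCGTGTGGGACTGCCTAAAGTTTTAGCCCACTGCTACCTCGATGACGT is ACGTCATCGAGGTAGCAGTGGGCTAAAACTTTAGGCAGTCCCACACGATGTGTTACACATATAACGCGCAC; then T→U.

5'-ACGUCAUCGAGGUAGCAGUGGGCUAAAACUUUAGGCAGUCCCACACGAUGUGUUACACAUAUAACGCGCAC-3'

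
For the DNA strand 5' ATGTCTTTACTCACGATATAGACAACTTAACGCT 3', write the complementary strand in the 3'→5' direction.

Base-pairing A↔T, G↔C gives the complement. The complementary strand is antiparallel, so paired with a 5'→3' strand it runs 3'→5'.

3'-TACAGAAATGAGTGCTATATCTGTTGAATTGCGA-5'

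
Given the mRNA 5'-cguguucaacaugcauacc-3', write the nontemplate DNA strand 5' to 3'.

The coding DNA strand has the same 5'→3' sequence as the mRNA with U replaced by T.

5'-CGTGTTCAACATGCATACC-3'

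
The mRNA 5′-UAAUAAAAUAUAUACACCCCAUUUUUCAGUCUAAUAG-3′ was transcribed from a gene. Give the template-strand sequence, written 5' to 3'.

5'-CTATTAGACTGAAAAATGGGGTGTATATATTTTATTA-3'

Replace U with T to get the coding DNA strand: TAATAAAATATATACACCCCATTTTTCAGTCTAATAG. The template strand is its reverse complement (complement ATTATTTTATATATGTGGGGTAAAAAGTCAGATTATC, then reverse).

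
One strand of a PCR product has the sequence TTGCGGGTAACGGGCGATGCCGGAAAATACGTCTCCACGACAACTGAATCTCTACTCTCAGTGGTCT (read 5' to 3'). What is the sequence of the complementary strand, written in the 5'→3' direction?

The complement of TTGCGGGTAACGGGCGATGCCGGAAAATACGTCTCCACGACAACTGAATCTCTACTCTCAGTGGTCT is AACGCCCATTGCCCGCTACGGCCTTTTATGCAGAGGTGCTGTTGACTTAGAGATGAGAGTCACCAGA (A↔T, G↔C). DNA strands are antiparallel, so the complementary strand runs 3'→5'; reversing gives the 5'→3' form.

5'-AGACCACTGAGAGTAGAGATTCAGTTGTCGTGGAGACGTATTTTCCGGCATCGCCCGTTACCCGCAA-3'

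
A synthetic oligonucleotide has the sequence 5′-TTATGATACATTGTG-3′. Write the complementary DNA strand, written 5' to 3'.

5'-CACAATGTATCATAA-3'

Pairing A↔T and G↔C gives AATACTATGTAACAC, running 3'→5'. Reverse for the 5'→3' convention.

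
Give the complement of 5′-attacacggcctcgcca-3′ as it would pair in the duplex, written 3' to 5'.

3′-TAATGTGCCGGAGCGGT-5′

Base-pairing A↔T, G↔C gives the complement. The complementary strand is antiparallel, so paired with a 5'→3' strand it runs 3'→5'.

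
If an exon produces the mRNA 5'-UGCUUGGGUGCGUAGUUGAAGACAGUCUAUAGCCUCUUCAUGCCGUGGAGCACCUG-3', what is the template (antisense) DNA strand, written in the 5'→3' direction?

Replace U with T to get the coding DNA strand: TGCTTGGGTGCGTAGTTGAAGACAGTCTATAGCCTCTTCATGCCGTGGAGCACCTG. The template strand is its reverse complement (complement ACGAACCCACGCATCAACTTCTGTCAGATATCGGAGAAGTACGGCACCTCGTGGAC, then reverse).

5'-CAGGTGCTCCACGGCATGAAGAGGCTATAGACTGTCTTCAACTACGCACCCAAGCA-3'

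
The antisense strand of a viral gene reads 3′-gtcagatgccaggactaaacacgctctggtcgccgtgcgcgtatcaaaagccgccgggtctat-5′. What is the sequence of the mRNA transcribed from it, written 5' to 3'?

5′-CAGUCUACGGUCCUGAUUUGUGCGAGACCAGCGGCACGCGCAUAGUUUUCGGCGGCCCAGAUA-3′

Reading the template 3'→5' as shown, RNA polymerase pairs each base (A→U, T→A, G↔C) to build mRNA 5'→3' directly.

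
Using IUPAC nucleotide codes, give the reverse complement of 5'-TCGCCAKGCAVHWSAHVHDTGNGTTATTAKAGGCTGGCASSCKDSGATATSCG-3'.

Standard pairs A↔T, G↔C; ambiguity codes pair K↔M, W↔W, S↔S, D↔H, V↔B, N↔N. Complement (AGCGGTMCGTBDWSTDBDHACNCAATAATMTCCGACCGTSSGMHSCTATASGC), then reverse for 5'→3'.

5'-CGSATATCSHMGSSTGCCAGCCTMTAATAACNCAHDBDTSWDBTGCMTGGCGA-3'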